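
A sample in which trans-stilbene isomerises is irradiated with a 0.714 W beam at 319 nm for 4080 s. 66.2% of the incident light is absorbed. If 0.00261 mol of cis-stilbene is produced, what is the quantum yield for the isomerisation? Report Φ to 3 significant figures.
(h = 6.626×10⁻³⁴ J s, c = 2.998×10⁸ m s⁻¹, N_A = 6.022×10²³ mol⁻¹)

Photon energy at 319 nm: hc/λ = (6.626×10⁻³⁴)(2.998×10⁸)/(319×10⁻⁹) = 6.227×10⁻¹⁹ J.
Energy delivered: (0.714 W)(4080 s) = 2913 J.
Photons incident: 2913 / 6.227×10⁻¹⁹ = 4.678×10²¹, i.e. 4.678×10²¹/6.022×10²³ = 0.007768 mol.
Photons absorbed: 0.662 × 0.007768 = 0.005142 mol.
Φ = 0.00261 mol / 0.005142 mol photons = 0.508.

Φ = 0.508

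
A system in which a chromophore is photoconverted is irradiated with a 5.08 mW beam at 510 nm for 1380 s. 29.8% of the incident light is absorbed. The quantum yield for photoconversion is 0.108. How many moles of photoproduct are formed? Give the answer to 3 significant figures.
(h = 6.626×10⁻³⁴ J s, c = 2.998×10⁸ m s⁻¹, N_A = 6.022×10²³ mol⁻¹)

9.62×10⁻⁷ mol

Photon energy at 510 nm: hc/λ = (6.626×10⁻³⁴)(2.998×10⁸)/(510×10⁻⁹) = 3.895×10⁻¹⁹ J.
Energy delivered: (5.08 mW)(1380 s) = 7.010 J.
Photons incident: 7.010 / 3.895×10⁻¹⁹ = 1.800×10¹⁹, i.e. 1.800×10¹⁹/6.022×10²³ = 2.989×10⁻⁵ mol.
Photons absorbed: 0.298 × 2.989×10⁻⁵ = 8.907×10⁻⁶ mol.
Product: Φ × n_abs = 0.108 × 8.907×10⁻⁶ = 9.620×10⁻⁷ mol.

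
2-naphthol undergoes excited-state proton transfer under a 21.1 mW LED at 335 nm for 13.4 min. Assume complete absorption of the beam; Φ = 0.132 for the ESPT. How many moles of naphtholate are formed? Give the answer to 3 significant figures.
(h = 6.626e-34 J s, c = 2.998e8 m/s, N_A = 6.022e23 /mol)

6.27e-6 mol

Photon energy at 335 nm: hc/λ = (6.626e-34)(2.998e8)/(335e-9) = 5.930e-19 J.
Energy delivered: (21.1 mW)(804 s) = 16.96 J.
Photons incident: 16.96 / 5.930e-19 = 2.860e19, i.e. 2.860e19/6.022e23 = 4.749e-5 mol.
Product: Φ × n_abs = 0.132 × 4.749e-5 = 6.269e-6 mol.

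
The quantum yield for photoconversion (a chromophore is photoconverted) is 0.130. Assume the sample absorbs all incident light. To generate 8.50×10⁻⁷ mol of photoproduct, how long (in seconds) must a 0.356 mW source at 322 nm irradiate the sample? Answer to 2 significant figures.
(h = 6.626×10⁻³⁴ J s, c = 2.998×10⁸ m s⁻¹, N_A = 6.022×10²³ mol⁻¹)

Photons that must be absorbed: 8.50×10⁻⁷ / 0.130 = 6.538×10⁻⁶ mol.
Photon energy: hc/λ = 6.169×10⁻¹⁹ J; per mole, 3.715×10⁵ J mol⁻¹.
Energy required: 6.538×10⁻⁶ × 3.715×10⁵ = 2.429 J.
Time: 2.429 J / 0.000356 W = 6800 s.

t ≈ 6800 s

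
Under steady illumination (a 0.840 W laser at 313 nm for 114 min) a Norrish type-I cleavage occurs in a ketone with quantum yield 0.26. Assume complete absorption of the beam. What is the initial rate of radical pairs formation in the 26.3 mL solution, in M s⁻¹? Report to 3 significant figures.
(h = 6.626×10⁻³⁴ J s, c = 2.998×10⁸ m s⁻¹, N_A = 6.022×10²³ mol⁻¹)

2.17×10⁻⁵ M s⁻¹

Photon energy at 313 nm: hc/λ = (6.626×10⁻³⁴)(2.998×10⁸)/(313×10⁻⁹) = 6.347×10⁻¹⁹ J.
Energy delivered: (0.840 W)(6840 s) = 5746 J.
Photons incident: 5746 / 6.347×10⁻¹⁹ = 9.053×10²¹, i.e. 9.053×10²¹/6.022×10²³ = 0.01503 mol.
Product formed: 0.26 × 0.01503 = 0.003908 mol.
Rate: 0.003908 mol / (6840 s × 0.0263 L) = 2.17×10⁻⁵ M s⁻¹.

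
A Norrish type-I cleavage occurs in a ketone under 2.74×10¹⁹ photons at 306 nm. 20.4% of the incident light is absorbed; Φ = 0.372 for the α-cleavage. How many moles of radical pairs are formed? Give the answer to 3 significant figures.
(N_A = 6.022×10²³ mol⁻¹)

3.45×10⁻⁶ mol

Moles of photons: 2.74×10¹⁹ / 6.022×10²³ = 4.550×10⁻⁵ mol.
Photons absorbed: 0.204 × 4.550×10⁻⁵ = 9.282×10⁻⁶ mol.
Product: Φ × n_abs = 0.372 × 9.282×10⁻⁶ = 3.453×10⁻⁶ mol.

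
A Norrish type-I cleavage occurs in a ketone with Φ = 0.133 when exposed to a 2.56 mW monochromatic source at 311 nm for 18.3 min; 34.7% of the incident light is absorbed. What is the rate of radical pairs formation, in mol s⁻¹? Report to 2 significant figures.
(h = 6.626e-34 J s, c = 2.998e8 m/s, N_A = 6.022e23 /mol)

Photon energy at 311 nm: hc/λ = (6.626e-34)(2.998e8)/(311e-9) = 6.387e-19 J.
Energy delivered: (2.56 mW)(1098 s) = 2.811 J.
Photons incident: 2.811 / 6.387e-19 = 4.401e18, i.e. 4.401e18/6.022e23 = 7.308e-6 mol.
Photons absorbed: 0.347 × 7.308e-6 = 2.536e-6 mol.
Product formed: 0.133 × 2.536e-6 = 3.373e-7 mol.
Rate: 3.373e-7 / 1098 s = 3.1e-10 mol s⁻¹.

3.1e-10 mol s⁻¹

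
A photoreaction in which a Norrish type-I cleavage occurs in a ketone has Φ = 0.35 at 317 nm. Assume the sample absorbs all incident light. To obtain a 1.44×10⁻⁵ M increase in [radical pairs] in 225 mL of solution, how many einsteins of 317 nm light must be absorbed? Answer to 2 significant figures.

Product: (1.44×10⁻⁵ M)(0.225 L) = 3.240×10⁻⁶ mol.
Photons that must be absorbed: 3.240×10⁻⁶ / 0.35 = 9.257×10⁻⁶ mol.

9.3×10⁻⁶ einstein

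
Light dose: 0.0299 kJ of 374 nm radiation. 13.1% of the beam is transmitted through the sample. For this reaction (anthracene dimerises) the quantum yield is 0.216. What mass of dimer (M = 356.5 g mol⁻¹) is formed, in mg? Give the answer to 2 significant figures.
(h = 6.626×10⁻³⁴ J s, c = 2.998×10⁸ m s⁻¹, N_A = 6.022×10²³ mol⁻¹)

Photon energy at 374 nm: hc/λ = (6.626×10⁻³⁴)(2.998×10⁸)/(374×10⁻⁹) = 5.311×10⁻¹⁹ J.
Incident energy: 0.0299 kJ = 29.9 J.
Photons incident: 29.9 / 5.311×10⁻¹⁹ = 5.630×10¹⁹, i.e. 5.630×10¹⁹/6.022×10²³ = 9.349×10⁻⁵ mol.
Fraction absorbed: 1 − 13.1/100 = 0.8690.
Photons absorbed: 0.8690 × 9.349×10⁻⁵ = 8.124×10⁻⁵ mol.
Product: Φ × n_abs = 0.216 × 8.124×10⁻⁵ = 1.755×10⁻⁵ mol.
Mass: 1.755×10⁻⁵ × 356.5 = 0.006257 g = 6.3 mg.

6.3 mg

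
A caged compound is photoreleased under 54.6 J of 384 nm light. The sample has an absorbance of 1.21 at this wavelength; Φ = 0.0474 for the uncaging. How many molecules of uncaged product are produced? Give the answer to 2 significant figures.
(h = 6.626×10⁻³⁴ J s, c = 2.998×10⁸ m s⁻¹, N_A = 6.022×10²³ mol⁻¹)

Photon energy at 384 nm: hc/λ = (6.626×10⁻³⁴)(2.998×10⁸)/(384×10⁻⁹) = 5.173×10⁻¹⁹ J.
Photons incident: 54.6 / 5.173×10⁻¹⁹ = 1.055×10²⁰, i.e. 1.055×10²⁰/6.022×10²³ = 1.752×10⁻⁴ mol.
Fraction absorbed: 1 − 10^(−1.21) = 0.9383.
Photons absorbed: 0.9383 × 1.752×10⁻⁴ = 1.644×10⁻⁴ mol.
Product: Φ × n_abs = 0.0474 × 1.644×10⁻⁴ = 7.793×10⁻⁶ mol.
As a count: 7.793×10⁻⁶ × 6.022×10²³ = 4.7×10¹⁸.

4.7×10¹⁸ molecules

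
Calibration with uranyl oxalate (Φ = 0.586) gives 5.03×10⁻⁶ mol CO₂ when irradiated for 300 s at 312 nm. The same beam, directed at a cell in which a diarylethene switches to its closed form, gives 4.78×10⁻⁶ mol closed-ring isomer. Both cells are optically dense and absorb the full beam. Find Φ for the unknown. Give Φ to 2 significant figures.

Photons absorbed by the actinometer: 5.03×10⁻⁶ / 0.586 = 8.584×10⁻⁶ mol.
Φ(unknown) = 4.78×10⁻⁶ / 8.584×10⁻⁶ = 0.56.

Φ = 0.56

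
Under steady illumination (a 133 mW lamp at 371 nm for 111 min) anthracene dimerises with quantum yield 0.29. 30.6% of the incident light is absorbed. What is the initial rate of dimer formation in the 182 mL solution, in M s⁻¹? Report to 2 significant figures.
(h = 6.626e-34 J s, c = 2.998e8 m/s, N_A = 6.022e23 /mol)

2.0e-7 M s⁻¹

Photon energy at 371 nm: hc/λ = (6.626e-34)(2.998e8)/(371e-9) = 5.354e-19 J.
Energy delivered: (133 mW)(6660 s) = 885.8 J.
Photons incident: 885.8 / 5.354e-19 = 1.654e21, i.e. 1.654e21/6.022e23 = 0.002747 mol.
Photons absorbed: 0.306 × 0.002747 = 8.406e-4 mol.
Product formed: 0.29 × 8.406e-4 = 2.438e-4 mol.
Rate: 2.438e-4 mol / (6660 s × 0.182 L) = 2.0e-7 M s⁻¹.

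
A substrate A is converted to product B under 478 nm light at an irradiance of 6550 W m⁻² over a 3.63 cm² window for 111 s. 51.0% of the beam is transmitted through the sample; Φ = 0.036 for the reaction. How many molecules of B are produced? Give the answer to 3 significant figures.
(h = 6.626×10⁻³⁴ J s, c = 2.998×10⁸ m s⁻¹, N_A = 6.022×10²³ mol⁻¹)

1.12×10¹⁹ molecules

Photon energy at 478 nm: hc/λ = (6.626×10⁻³⁴)(2.998×10⁸)/(478×10⁻⁹) = 4.156×10⁻¹⁹ J.
Energy delivered: (6550 W m⁻²)(3.63×10⁻⁴ m²)(111 s) = 263.9 J.
Photons incident: 263.9 / 4.156×10⁻¹⁹ = 6.350×10²⁰, i.e. 6.350×10²⁰/6.022×10²³ = 0.001054 mol.
Fraction absorbed: 1 − 51.0/100 = 0.4900.
Photons absorbed: 0.4900 × 0.001054 = 5.165×10⁻⁴ mol.
Product: Φ × n_abs = 0.036 × 5.165×10⁻⁴ = 1.859×10⁻⁵ mol.
As a count: 1.859×10⁻⁵ × 6.022×10²³ = 1.12×10¹⁹.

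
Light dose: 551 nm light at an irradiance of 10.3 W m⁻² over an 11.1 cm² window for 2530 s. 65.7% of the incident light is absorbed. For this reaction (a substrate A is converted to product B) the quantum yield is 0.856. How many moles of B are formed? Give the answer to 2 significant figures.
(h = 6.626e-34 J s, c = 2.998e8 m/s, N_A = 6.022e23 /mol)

Photon energy at 551 nm: hc/λ = (6.626e-34)(2.998e8)/(551e-9) = 3.605e-19 J.
Energy delivered: (10.3 W m⁻²)(11.1e-4 m²)(2530 s) = 28.93 J.
Photons incident: 28.93 / 3.605e-19 = 8.025e19, i.e. 8.025e19/6.022e23 = 1.333e-4 mol.
Photons absorbed: 0.657 × 1.333e-4 = 8.758e-5 mol.
Product: Φ × n_abs = 0.856 × 8.758e-5 = 7.497e-5 mol.

7.5e-5 mol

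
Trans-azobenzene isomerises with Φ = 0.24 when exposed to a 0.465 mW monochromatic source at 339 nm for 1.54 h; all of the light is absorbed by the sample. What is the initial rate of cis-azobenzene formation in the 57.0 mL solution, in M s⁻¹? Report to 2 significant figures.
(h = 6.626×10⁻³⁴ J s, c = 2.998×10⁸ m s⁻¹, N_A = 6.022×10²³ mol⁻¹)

Photon energy at 339 nm: hc/λ = (6.626×10⁻³⁴)(2.998×10⁸)/(339×10⁻⁹) = 5.860×10⁻¹⁹ J.
Energy delivered: (0.465 mW)(5544 s) = 2.578 J.
Photons incident: 2.578 / 5.860×10⁻¹⁹ = 4.399×10¹⁸, i.e. 4.399×10¹⁸/6.022×10²³ = 7.305×10⁻⁶ mol.
Product formed: 0.24 × 7.305×10⁻⁶ = 1.753×10⁻⁶ mol.
Rate: 1.753×10⁻⁶ mol / (5544 s × 0.057 L) = 5.5×10⁻⁹ M s⁻¹.

5.5×10⁻⁹ M s⁻¹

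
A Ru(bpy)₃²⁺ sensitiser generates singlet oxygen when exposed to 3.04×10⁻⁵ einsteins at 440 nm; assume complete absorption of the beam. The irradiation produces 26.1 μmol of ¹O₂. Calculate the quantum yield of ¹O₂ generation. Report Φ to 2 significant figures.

Product: 26.1 μmol = 2.61×10⁻⁵ mol.
Φ = 2.61×10⁻⁵ mol / 3.04×10⁻⁵ mol photons = 0.86.

Φ = 0.86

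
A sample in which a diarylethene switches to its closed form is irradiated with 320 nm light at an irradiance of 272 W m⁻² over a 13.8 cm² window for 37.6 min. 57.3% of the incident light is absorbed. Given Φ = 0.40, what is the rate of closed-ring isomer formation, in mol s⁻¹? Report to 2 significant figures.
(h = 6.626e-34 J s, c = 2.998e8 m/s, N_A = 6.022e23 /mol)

Photon energy at 320 nm: hc/λ = (6.626e-34)(2.998e8)/(320e-9) = 6.208e-19 J.
Energy delivered: (272 W m⁻²)(13.8e-4 m²)(2256 s) = 846.8 J.
Photons incident: 846.8 / 6.208e-19 = 1.364e21, i.e. 1.364e21/6.022e23 = 0.002265 mol.
Photons absorbed: 0.573 × 0.002265 = 0.001298 mol.
Product formed: 0.40 × 0.001298 = 5.192e-4 mol.
Rate: 5.192e-4 / 2256 s = 2.3e-7 mol s⁻¹.

2.3e-7 mol s⁻¹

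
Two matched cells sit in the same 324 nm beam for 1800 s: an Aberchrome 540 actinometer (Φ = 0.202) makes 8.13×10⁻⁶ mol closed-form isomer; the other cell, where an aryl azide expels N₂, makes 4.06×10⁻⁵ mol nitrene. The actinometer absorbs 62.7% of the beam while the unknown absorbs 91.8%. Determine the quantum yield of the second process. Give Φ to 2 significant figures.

Φ = 0.69

Photons absorbed by the actinometer: 8.13×10⁻⁶ / 0.202 = 4.025×10⁻⁵ mol.
Incident flux: 4.025×10⁻⁵ / 0.627 = 6.419×10⁻⁵ einstein.
Absorbed by unknown: 0.918 × 6.419×10⁻⁵ = 5.893×10⁻⁵ mol.
Φ(unknown) = 4.06×10⁻⁵ / 5.893×10⁻⁵ = 0.69.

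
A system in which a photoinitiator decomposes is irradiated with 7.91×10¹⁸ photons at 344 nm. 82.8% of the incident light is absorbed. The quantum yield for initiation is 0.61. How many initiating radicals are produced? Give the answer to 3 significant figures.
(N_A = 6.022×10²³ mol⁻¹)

Moles of photons: 7.91×10¹⁸ / 6.022×10²³ = 1.314×10⁻⁵ mol.
Photons absorbed: 0.828 × 1.314×10⁻⁵ = 1.088×10⁻⁵ mol.
Product: Φ × n_abs = 0.61 × 1.088×10⁻⁵ = 6.637×10⁻⁶ mol.
As a count: 6.637×10⁻⁶ × 6.022×10²³ = 4.00×10¹⁸.

4.00×10¹⁸ initiating radicals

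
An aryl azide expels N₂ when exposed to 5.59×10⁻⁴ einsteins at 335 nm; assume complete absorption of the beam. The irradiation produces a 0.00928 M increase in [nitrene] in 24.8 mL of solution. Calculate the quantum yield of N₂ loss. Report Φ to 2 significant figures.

Φ = 0.41

Product: (0.00928 M)(0.0248 L) = 2.301×10⁻⁴ mol.
Φ = 2.301×10⁻⁴ mol / 5.59×10⁻⁴ mol photons = 0.41.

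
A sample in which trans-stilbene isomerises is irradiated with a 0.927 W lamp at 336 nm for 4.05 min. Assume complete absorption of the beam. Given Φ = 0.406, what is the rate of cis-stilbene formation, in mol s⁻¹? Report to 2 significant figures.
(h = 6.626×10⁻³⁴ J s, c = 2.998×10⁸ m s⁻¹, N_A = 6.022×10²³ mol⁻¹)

1.1×10⁻⁶ mol s⁻¹

Photon energy at 336 nm: hc/λ = (6.626×10⁻³⁴)(2.998×10⁸)/(336×10⁻⁹) = 5.912×10⁻¹⁹ J.
Energy delivered: (0.927 W)(243 s) = 225.3 J.
Photons incident: 225.3 / 5.912×10⁻¹⁹ = 3.811×10²⁰, i.e. 3.811×10²⁰/6.022×10²³ = 6.328×10⁻⁴ mol.
Product formed: 0.406 × 6.328×10⁻⁴ = 2.569×10⁻⁴ mol.
Rate: 2.569×10⁻⁴ / 243 s = 1.1×10⁻⁶ mol s⁻¹.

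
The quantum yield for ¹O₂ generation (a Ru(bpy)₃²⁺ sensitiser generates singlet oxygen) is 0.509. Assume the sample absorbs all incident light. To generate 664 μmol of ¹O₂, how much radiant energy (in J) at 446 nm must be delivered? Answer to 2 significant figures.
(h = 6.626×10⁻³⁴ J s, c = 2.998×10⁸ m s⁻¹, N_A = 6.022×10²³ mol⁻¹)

350 J

Product: 664 μmol = 6.64×10⁻⁴ mol.
Photons that must be absorbed: 6.64×10⁻⁴ / 0.509 = 0.001305 mol.
Photon energy: hc/λ = 4.454×10⁻¹⁹ J; per mole, 2.682×10⁵ J mol⁻¹.
Energy required: 0.001305 × 2.682×10⁵ = 350 J.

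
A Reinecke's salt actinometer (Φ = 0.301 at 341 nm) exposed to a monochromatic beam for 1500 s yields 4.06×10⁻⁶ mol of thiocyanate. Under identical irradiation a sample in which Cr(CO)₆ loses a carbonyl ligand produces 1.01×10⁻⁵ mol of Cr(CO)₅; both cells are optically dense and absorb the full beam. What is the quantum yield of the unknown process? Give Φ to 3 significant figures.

Φ = 0.749

Photons absorbed by the actinometer: 4.06×10⁻⁶ / 0.301 = 1.349×10⁻⁵ mol.
Φ(unknown) = 1.01×10⁻⁵ / 1.349×10⁻⁵ = 0.749.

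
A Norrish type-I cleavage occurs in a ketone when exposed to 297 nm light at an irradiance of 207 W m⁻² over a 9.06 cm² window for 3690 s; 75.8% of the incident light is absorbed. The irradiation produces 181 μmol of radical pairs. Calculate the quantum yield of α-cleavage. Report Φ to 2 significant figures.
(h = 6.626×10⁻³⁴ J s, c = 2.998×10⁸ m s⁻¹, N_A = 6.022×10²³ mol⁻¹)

Product: 181 μmol = 1.81×10⁻⁴ mol.
Photon energy at 297 nm: hc/λ = (6.626×10⁻³⁴)(2.998×10⁸)/(297×10⁻⁹) = 6.688×10⁻¹⁹ J.
Energy delivered: (207 W m⁻²)(9.06×10⁻⁴ m²)(3690 s) = 692.0 J.
Photons incident: 692.0 / 6.688×10⁻¹⁹ = 1.035×10²¹, i.e. 1.035×10²¹/6.022×10²³ = 0.001719 mol.
Photons absorbed: 0.758 × 0.001719 = 0.001303 mol.
Φ = 1.81×10⁻⁴ mol / 0.001303 mol photons = 0.14.

Φ = 0.14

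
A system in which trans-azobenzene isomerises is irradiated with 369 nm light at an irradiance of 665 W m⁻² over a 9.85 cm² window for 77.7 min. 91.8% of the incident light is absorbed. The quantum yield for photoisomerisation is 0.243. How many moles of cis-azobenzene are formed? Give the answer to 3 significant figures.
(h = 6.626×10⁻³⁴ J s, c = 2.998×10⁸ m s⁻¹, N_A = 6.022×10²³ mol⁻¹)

0.00210 mol

Photon energy at 369 nm: hc/λ = (6.626×10⁻³⁴)(2.998×10⁸)/(369×10⁻⁹) = 5.383×10⁻¹⁹ J.
Energy delivered: (665 W m⁻²)(9.85×10⁻⁴ m²)(4662 s) = 3054 J.
Photons incident: 3054 / 5.383×10⁻¹⁹ = 5.673×10²¹, i.e. 5.673×10²¹/6.022×10²³ = 0.009420 mol.
Photons absorbed: 0.918 × 0.009420 = 0.008648 mol.
Product: Φ × n_abs = 0.243 × 0.008648 = 0.002101 mol.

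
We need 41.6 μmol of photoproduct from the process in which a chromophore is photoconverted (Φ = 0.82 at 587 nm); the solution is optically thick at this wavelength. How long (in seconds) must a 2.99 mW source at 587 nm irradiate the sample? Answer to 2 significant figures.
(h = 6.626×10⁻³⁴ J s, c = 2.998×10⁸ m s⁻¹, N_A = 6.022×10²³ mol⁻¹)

t ≈ 3500 s

Product: 41.6 μmol = 4.16×10⁻⁵ mol.
Photons that must be absorbed: 4.16×10⁻⁵ / 0.82 = 5.073×10⁻⁵ mol.
Photon energy: hc/λ = 3.384×10⁻¹⁹ J; per mole, 2.038×10⁵ J mol⁻¹.
Energy required: 5.073×10⁻⁵ × 2.038×10⁵ = 10.34 J.
Time: 10.34 J / 0.00299 W = 3500 s.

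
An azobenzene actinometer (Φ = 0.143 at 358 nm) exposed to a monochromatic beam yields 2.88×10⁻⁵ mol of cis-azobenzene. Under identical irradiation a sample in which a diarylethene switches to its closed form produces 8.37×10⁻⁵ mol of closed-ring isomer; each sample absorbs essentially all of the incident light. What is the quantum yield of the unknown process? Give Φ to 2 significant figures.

Φ = 0.42

Photons absorbed by the actinometer: 2.88×10⁻⁵ / 0.143 = 2.014×10⁻⁴ mol.
Φ(unknown) = 8.37×10⁻⁵ / 2.014×10⁻⁴ = 0.42.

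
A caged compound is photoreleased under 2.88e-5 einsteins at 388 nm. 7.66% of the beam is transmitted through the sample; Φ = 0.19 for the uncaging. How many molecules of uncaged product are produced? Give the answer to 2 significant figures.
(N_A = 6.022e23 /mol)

3.0e18 molecules

Fraction absorbed: 1 − 7.66/100 = 0.9234.
Photons absorbed: 0.9234 × 2.88e-5 = 2.659e-5 mol.
Product: Φ × n_abs = 0.19 × 2.659e-5 = 5.052e-6 mol.
As a count: 5.052e-6 × 6.022e23 = 3.0e18.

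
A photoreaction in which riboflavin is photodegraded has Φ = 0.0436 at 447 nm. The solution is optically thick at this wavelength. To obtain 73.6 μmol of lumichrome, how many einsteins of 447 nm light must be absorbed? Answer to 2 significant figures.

Product: 73.6 μmol = 7.36×10⁻⁵ mol.
Photons that must be absorbed: 7.36×10⁻⁵ / 0.0436 = 0.001688 mol.

0.0017 einstein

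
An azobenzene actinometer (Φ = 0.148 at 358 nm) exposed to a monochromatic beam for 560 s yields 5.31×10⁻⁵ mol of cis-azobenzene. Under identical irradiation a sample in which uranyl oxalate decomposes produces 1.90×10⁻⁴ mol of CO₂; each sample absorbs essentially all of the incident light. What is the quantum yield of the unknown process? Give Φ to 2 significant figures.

Photons absorbed by the actinometer: 5.31×10⁻⁵ / 0.148 = 3.588×10⁻⁴ mol.
Φ(unknown) = 1.90×10⁻⁴ / 3.588×10⁻⁴ = 0.53.

Φ = 0.53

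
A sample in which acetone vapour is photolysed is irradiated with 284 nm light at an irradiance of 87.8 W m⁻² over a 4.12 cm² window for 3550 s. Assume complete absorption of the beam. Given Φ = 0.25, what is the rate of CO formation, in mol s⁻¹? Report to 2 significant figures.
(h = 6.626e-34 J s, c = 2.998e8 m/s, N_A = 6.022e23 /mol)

Photon energy at 284 nm: hc/λ = (6.626e-34)(2.998e8)/(284e-9) = 6.995e-19 J.
Energy delivered: (87.8 W m⁻²)(4.12e-4 m²)(3550 s) = 128.4 J.
Photons incident: 128.4 / 6.995e-19 = 1.836e20, i.e. 1.836e20/6.022e23 = 3.049e-4 mol.
Product formed: 0.25 × 3.049e-4 = 7.623e-5 mol.
Rate: 7.623e-5 / 3550 s = 2.1e-8 mol s⁻¹.

2.1e-8 mol s⁻¹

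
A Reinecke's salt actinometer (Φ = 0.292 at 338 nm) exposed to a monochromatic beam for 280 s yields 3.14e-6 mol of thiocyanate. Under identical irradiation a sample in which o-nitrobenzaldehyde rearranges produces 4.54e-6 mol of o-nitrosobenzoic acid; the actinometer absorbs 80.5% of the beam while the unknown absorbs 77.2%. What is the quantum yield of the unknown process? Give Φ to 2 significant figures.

Φ = 0.44

Photons absorbed by the actinometer: 3.14e-6 / 0.292 = 1.075e-5 mol.
Incident flux: 1.075e-5 / 0.805 = 1.335e-5 einstein.
Absorbed by unknown: 0.772 × 1.335e-5 = 1.031e-5 mol.
Φ(unknown) = 4.54e-6 / 1.031e-5 = 0.44.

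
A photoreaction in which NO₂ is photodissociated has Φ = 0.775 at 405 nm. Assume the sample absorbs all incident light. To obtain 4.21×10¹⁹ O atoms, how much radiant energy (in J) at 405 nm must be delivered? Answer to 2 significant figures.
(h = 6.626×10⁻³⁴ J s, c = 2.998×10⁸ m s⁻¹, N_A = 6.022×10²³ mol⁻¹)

Product: 4.21×10¹⁹ / 6.022×10²³ = 6.991×10⁻⁵ mol.
Photons that must be absorbed: 6.991×10⁻⁵ / 0.775 = 9.021×10⁻⁵ mol.
Photon energy: hc/λ = 4.905×10⁻¹⁹ J; per mole, 2.954×10⁵ J mol⁻¹.
Energy required: 9.021×10⁻⁵ × 2.954×10⁵ = 27 J.

27 J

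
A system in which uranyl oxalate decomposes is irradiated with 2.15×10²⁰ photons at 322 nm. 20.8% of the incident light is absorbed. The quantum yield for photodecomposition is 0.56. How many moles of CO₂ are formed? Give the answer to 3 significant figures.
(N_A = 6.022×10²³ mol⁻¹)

4.16×10⁻⁵ mol

Moles of photons: 2.15×10²⁰ / 6.022×10²³ = 3.570×10⁻⁴ mol.
Photons absorbed: 0.208 × 3.570×10⁻⁴ = 7.426×10⁻⁵ mol.
Product: Φ × n_abs = 0.56 × 7.426×10⁻⁵ = 4.159×10⁻⁵ mol.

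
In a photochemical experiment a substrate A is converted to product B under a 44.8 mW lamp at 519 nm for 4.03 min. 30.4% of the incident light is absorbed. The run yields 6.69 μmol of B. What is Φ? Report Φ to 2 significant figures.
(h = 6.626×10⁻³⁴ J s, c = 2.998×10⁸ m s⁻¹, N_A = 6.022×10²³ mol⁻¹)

Φ = 0.47

Product: 6.69 μmol = 6.69×10⁻⁶ mol.
Photon energy at 519 nm: hc/λ = (6.626×10⁻³⁴)(2.998×10⁸)/(519×10⁻⁹) = 3.828×10⁻¹⁹ J.
Energy delivered: (44.8 mW)(241.8 s) = 10.83 J.
Photons incident: 10.83 / 3.828×10⁻¹⁹ = 2.829×10¹⁹, i.e. 2.829×10¹⁹/6.022×10²³ = 4.698×10⁻⁵ mol.
Photons absorbed: 0.304 × 4.698×10⁻⁵ = 1.428×10⁻⁵ mol.
Φ = 6.69×10⁻⁶ mol / 1.428×10⁻⁵ mol photons = 0.47.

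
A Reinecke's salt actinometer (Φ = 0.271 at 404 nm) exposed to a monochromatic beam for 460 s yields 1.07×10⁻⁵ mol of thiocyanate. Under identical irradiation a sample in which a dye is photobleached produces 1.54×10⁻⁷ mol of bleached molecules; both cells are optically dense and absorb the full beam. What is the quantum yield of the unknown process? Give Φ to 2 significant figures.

Φ = 0.0039

Photons absorbed by the actinometer: 1.07×10⁻⁵ / 0.271 = 3.948×10⁻⁵ mol.
Φ(unknown) = 1.54×10⁻⁷ / 3.948×10⁻⁵ = 0.0039.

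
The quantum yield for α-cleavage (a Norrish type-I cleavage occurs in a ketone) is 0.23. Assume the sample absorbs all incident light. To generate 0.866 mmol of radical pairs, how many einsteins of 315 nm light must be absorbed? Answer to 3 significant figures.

0.00377 einstein

Product: 0.866 mmol = 8.66×10⁻⁴ mol.
Photons that must be absorbed: 8.66×10⁻⁴ / 0.23 = 0.003765 mol.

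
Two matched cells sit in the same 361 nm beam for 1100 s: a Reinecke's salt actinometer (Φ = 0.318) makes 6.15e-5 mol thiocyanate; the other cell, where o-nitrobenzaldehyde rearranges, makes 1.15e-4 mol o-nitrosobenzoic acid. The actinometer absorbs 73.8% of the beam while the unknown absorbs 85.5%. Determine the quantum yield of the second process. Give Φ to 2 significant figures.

Φ = 0.51

Photons absorbed by the actinometer: 6.15e-5 / 0.318 = 1.934e-4 mol.
Incident flux: 1.934e-4 / 0.738 = 2.621e-4 einstein.
Absorbed by unknown: 0.855 × 2.621e-4 = 2.241e-4 mol.
Φ(unknown) = 1.15e-4 / 2.241e-4 = 0.51.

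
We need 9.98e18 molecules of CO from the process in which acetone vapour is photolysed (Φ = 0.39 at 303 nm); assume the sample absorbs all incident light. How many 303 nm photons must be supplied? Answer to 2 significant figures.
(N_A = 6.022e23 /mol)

Product: 9.98e18 / 6.022e23 = 1.657e-5 mol.
Photons that must be absorbed: 1.657e-5 / 0.39 = 4.249e-5 mol.
Photon count: 4.249e-5 × 6.022e23 = 2.6e19.

2.6e19 photons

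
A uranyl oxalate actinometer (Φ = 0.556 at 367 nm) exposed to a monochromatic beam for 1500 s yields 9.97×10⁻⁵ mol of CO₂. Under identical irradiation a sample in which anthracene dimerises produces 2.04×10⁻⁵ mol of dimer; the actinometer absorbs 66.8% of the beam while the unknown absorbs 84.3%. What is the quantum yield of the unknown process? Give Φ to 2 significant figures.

Photons absorbed by the actinometer: 9.97×10⁻⁵ / 0.556 = 1.793×10⁻⁴ mol.
Incident flux: 1.793×10⁻⁴ / 0.668 = 2.684×10⁻⁴ einstein.
Absorbed by unknown: 0.843 × 2.684×10⁻⁴ = 2.263×10⁻⁴ mol.
Φ(unknown) = 2.04×10⁻⁵ / 2.263×10⁻⁴ = 0.090.

Φ = 0.090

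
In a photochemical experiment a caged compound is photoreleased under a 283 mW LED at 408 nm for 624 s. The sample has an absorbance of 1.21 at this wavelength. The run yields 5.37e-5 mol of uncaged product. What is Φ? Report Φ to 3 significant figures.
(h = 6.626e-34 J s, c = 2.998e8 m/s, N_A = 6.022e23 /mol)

Φ = 0.0950

Photon energy at 408 nm: hc/λ = (6.626e-34)(2.998e8)/(408e-9) = 4.869e-19 J.
Energy delivered: (283 mW)(624 s) = 176.6 J.
Photons incident: 176.6 / 4.869e-19 = 3.627e20, i.e. 3.627e20/6.022e23 = 6.023e-4 mol.
Fraction absorbed: 1 − 10^(−1.21) = 0.9383.
Photons absorbed: 0.9383 × 6.023e-4 = 5.651e-4 mol.
Φ = 5.37e-5 mol / 5.651e-4 mol photons = 0.0950.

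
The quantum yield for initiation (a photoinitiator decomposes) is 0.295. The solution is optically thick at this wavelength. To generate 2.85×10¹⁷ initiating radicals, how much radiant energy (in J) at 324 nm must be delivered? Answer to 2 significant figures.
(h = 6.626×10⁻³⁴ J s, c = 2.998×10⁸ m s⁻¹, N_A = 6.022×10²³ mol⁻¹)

0.59 J

Product: 2.85×10¹⁷ / 6.022×10²³ = 4.733×10⁻⁷ mol.
Photons that must be absorbed: 4.733×10⁻⁷ / 0.295 = 1.604×10⁻⁶ mol.
Photon energy: hc/λ = 6.131×10⁻¹⁹ J; per mole, 3.692×10⁵ J mol⁻¹.
Energy required: 1.604×10⁻⁶ × 3.692×10⁵ = 0.59 J.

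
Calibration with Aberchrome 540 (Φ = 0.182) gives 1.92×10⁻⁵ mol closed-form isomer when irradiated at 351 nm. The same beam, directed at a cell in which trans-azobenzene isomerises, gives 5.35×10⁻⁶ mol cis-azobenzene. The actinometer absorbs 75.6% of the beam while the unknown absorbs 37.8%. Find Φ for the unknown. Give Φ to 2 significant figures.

Photons absorbed by the actinometer: 1.92×10⁻⁵ / 0.182 = 1.055×10⁻⁴ mol.
Incident flux: 1.055×10⁻⁴ / 0.756 = 1.396×10⁻⁴ einstein.
Absorbed by unknown: 0.378 × 1.396×10⁻⁴ = 5.277×10⁻⁵ mol.
Φ(unknown) = 5.35×10⁻⁶ / 5.277×10⁻⁵ = 0.10.

Φ = 0.10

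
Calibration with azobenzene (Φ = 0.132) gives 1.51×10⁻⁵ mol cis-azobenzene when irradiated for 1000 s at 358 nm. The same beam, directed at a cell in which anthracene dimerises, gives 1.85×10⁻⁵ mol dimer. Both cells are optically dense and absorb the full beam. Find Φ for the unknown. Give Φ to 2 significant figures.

Photons absorbed by the actinometer: 1.51×10⁻⁵ / 0.132 = 1.144×10⁻⁴ mol.
Φ(unknown) = 1.85×10⁻⁵ / 1.144×10⁻⁴ = 0.16.

Φ = 0.16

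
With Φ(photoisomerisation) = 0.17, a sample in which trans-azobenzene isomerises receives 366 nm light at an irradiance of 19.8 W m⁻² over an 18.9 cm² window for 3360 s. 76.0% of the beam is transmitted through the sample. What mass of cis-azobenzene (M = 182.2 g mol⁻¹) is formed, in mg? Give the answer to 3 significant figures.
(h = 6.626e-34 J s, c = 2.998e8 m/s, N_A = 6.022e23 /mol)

2.86 mg

Photon energy at 366 nm: hc/λ = (6.626e-34)(2.998e8)/(366e-9) = 5.428e-19 J.
Energy delivered: (19.8 W m⁻²)(18.9e-4 m²)(3360 s) = 125.7 J.
Photons incident: 125.7 / 5.428e-19 = 2.316e20, i.e. 2.316e20/6.022e23 = 3.846e-4 mol.
Fraction absorbed: 1 − 76.0/100 = 0.2400.
Photons absorbed: 0.2400 × 3.846e-4 = 9.230e-5 mol.
Product: Φ × n_abs = 0.17 × 9.230e-5 = 1.569e-5 mol.
Mass: 1.569e-5 × 182.2 = 0.002859 g = 2.86 mg.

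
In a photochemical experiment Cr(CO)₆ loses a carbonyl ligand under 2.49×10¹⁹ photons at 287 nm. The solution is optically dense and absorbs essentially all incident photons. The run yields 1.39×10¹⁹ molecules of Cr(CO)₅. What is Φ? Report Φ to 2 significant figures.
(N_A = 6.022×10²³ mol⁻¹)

Φ = 0.56

Product: 1.39×10¹⁹ / 6.022×10²³ = 2.308×10⁻⁵ mol.
Moles of photons: 2.49×10¹⁹ / 6.022×10²³ = 4.135×10⁻⁵ mol.
Φ = 2.308×10⁻⁵ mol / 4.135×10⁻⁵ mol photons = 0.56.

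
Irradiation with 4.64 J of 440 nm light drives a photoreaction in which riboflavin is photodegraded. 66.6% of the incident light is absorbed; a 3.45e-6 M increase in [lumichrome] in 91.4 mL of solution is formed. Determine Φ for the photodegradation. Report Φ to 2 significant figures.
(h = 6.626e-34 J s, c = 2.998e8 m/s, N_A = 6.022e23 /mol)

Φ = 0.028

Product: (3.45e-6 M)(0.0914 L) = 3.153e-7 mol.
Photon energy at 440 nm: hc/λ = (6.626e-34)(2.998e8)/(440e-9) = 4.515e-19 J.
Photons incident: 4.64 / 4.515e-19 = 1.028e19, i.e. 1.028e19/6.022e23 = 1.707e-5 mol.
Photons absorbed: 0.666 × 1.707e-5 = 1.137e-5 mol.
Φ = 3.153e-7 mol / 1.137e-5 mol photons = 0.028.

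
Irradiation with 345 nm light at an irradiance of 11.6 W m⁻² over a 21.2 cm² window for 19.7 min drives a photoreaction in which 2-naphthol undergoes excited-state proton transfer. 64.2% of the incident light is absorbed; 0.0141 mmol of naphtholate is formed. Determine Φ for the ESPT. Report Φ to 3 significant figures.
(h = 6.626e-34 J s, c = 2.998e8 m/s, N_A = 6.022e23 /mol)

Φ = 0.262

Product: 0.0141 mmol = 1.41e-5 mol.
Photon energy at 345 nm: hc/λ = (6.626e-34)(2.998e8)/(345e-9) = 5.758e-19 J.
Energy delivered: (11.6 W m⁻²)(21.2e-4 m²)(1182 s) = 29.07 J.
Photons incident: 29.07 / 5.758e-19 = 5.049e19, i.e. 5.049e19/6.022e23 = 8.384e-5 mol.
Photons absorbed: 0.642 × 8.384e-5 = 5.383e-5 mol.
Φ = 1.41e-5 mol / 5.383e-5 mol photons = 0.262.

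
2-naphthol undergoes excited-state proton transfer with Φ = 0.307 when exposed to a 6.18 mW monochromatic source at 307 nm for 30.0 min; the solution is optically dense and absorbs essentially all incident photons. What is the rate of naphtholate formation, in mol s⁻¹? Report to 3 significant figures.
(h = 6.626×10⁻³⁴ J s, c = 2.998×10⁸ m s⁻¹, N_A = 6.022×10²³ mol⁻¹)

Photon energy at 307 nm: hc/λ = (6.626×10⁻³⁴)(2.998×10⁸)/(307×10⁻⁹) = 6.471×10⁻¹⁹ J.
Energy delivered: (6.18 mW)(1800 s) = 11.12 J.
Photons incident: 11.12 / 6.471×10⁻¹⁹ = 1.718×10¹⁹, i.e. 1.718×10¹⁹/6.022×10²³ = 2.853×10⁻⁵ mol.
Product formed: 0.307 × 2.853×10⁻⁵ = 8.759×10⁻⁶ mol.
Rate: 8.759×10⁻⁶ / 1800 s = 4.87×10⁻⁹ mol s⁻¹.

4.87×10⁻⁹ mol s⁻¹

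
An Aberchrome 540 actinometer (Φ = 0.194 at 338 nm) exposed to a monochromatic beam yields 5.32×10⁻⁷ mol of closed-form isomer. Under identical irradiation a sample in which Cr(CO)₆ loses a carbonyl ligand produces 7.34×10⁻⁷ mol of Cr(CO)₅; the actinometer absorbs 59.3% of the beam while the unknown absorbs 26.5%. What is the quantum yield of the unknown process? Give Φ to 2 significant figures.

Photons absorbed by the actinometer: 5.32×10⁻⁷ / 0.194 = 2.742×10⁻⁶ mol.
Incident flux: 2.742×10⁻⁶ / 0.593 = 4.624×10⁻⁶ einstein.
Absorbed by unknown: 0.265 × 4.624×10⁻⁶ = 1.225×10⁻⁶ mol.
Φ(unknown) = 7.34×10⁻⁷ / 1.225×10⁻⁶ = 0.60.

Φ = 0.60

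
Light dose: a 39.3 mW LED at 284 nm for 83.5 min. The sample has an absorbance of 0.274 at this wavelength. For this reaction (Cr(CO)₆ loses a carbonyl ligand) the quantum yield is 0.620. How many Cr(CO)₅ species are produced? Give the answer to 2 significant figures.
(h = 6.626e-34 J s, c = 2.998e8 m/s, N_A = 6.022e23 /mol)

8.2e19 species

Photon energy at 284 nm: hc/λ = (6.626e-34)(2.998e8)/(284e-9) = 6.995e-19 J.
Energy delivered: (39.3 mW)(5010 s) = 196.9 J.
Photons incident: 196.9 / 6.995e-19 = 2.815e20, i.e. 2.815e20/6.022e23 = 4.675e-4 mol.
Fraction absorbed: 1 − 10^(−0.274) = 0.4679.
Photons absorbed: 0.4679 × 4.675e-4 = 2.187e-4 mol.
Product: Φ × n_abs = 0.620 × 2.187e-4 = 1.356e-4 mol.
As a count: 1.356e-4 × 6.022e23 = 8.2e19.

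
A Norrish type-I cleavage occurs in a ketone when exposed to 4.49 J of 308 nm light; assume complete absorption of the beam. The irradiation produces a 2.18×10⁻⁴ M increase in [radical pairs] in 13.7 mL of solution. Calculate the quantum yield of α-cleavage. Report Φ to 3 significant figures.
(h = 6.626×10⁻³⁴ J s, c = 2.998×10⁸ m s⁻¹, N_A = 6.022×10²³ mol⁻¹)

Product: (2.18×10⁻⁴ M)(0.0137 L) = 2.987×10⁻⁶ mol.
Photon energy at 308 nm: hc/λ = (6.626×10⁻³⁴)(2.998×10⁸)/(308×10⁻⁹) = 6.450×10⁻¹⁹ J.
Photons incident: 4.49 / 6.450×10⁻¹⁹ = 6.961×10¹⁸, i.e. 6.961×10¹⁸/6.022×10²³ = 1.156×10⁻⁵ mol.
Φ = 2.987×10⁻⁶ mol / 1.156×10⁻⁵ mol photons = 0.258.

Φ = 0.258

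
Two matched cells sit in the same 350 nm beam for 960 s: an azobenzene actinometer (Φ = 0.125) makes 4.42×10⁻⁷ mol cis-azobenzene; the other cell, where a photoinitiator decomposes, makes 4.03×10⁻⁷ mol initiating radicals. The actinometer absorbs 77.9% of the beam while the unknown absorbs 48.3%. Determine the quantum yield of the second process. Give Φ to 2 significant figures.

Photons absorbed by the actinometer: 4.42×10⁻⁷ / 0.125 = 3.536×10⁻⁶ mol.
Incident flux: 3.536×10⁻⁶ / 0.779 = 4.539×10⁻⁶ einstein.
Absorbed by unknown: 0.483 × 4.539×10⁻⁶ = 2.192×10⁻⁶ mol.
Φ(unknown) = 4.03×10⁻⁷ / 2.192×10⁻⁶ = 0.18.

Φ = 0.18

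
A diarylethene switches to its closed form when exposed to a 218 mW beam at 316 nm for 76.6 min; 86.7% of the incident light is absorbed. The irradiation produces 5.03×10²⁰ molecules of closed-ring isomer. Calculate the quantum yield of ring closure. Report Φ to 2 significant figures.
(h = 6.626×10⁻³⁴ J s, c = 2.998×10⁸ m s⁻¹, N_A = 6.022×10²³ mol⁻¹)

Φ = 0.36

Product: 5.03×10²⁰ / 6.022×10²³ = 8.353×10⁻⁴ mol.
Photon energy at 316 nm: hc/λ = (6.626×10⁻³⁴)(2.998×10⁸)/(316×10⁻⁹) = 6.286×10⁻¹⁹ J.
Energy delivered: (218 mW)(4596 s) = 1002 J.
Photons incident: 1002 / 6.286×10⁻¹⁹ = 1.594×10²¹, i.e. 1.594×10²¹/6.022×10²³ = 0.002647 mol.
Photons absorbed: 0.867 × 0.002647 = 0.002295 mol.
Φ = 8.353×10⁻⁴ mol / 0.002295 mol photons = 0.36.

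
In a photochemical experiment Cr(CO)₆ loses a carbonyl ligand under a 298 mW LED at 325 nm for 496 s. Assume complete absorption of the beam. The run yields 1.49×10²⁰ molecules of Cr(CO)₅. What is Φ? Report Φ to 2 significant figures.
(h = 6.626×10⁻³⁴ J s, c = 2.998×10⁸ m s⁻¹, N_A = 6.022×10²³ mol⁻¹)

Φ = 0.62

Product: 1.49×10²⁰ / 6.022×10²³ = 2.474×10⁻⁴ mol.
Photon energy at 325 nm: hc/λ = (6.626×10⁻³⁴)(2.998×10⁸)/(325×10⁻⁹) = 6.112×10⁻¹⁹ J.
Energy delivered: (298 mW)(496 s) = 147.8 J.
Photons incident: 147.8 / 6.112×10⁻¹⁹ = 2.418×10²⁰, i.e. 2.418×10²⁰/6.022×10²³ = 4.015×10⁻⁴ mol.
Φ = 2.474×10⁻⁴ mol / 4.015×10⁻⁴ mol photons = 0.62.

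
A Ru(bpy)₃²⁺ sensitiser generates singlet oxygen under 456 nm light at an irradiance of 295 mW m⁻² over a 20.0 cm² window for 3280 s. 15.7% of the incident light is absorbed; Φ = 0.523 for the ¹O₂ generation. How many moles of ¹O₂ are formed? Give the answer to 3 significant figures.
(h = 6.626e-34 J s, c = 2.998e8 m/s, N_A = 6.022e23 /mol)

Photon energy at 456 nm: hc/λ = (6.626e-34)(2.998e8)/(456e-9) = 4.356e-19 J.
Energy delivered: (295 mW m⁻²)(20.0e-4 m²)(3280 s) = 1.935 J.
Photons incident: 1.935 / 4.356e-19 = 4.442e18, i.e. 4.442e18/6.022e23 = 7.376e-6 mol.
Photons absorbed: 0.157 × 7.376e-6 = 1.158e-6 mol.
Product: Φ × n_abs = 0.523 × 1.158e-6 = 6.056e-7 mol.

6.06e-7 mol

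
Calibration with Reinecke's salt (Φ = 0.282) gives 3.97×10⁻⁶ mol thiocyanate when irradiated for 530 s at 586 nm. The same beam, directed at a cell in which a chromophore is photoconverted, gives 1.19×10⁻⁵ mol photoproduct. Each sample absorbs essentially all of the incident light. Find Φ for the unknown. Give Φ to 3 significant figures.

Photons absorbed by the actinometer: 3.97×10⁻⁶ / 0.282 = 1.408×10⁻⁵ mol.
Φ(unknown) = 1.19×10⁻⁵ / 1.408×10⁻⁵ = 0.845.

Φ = 0.845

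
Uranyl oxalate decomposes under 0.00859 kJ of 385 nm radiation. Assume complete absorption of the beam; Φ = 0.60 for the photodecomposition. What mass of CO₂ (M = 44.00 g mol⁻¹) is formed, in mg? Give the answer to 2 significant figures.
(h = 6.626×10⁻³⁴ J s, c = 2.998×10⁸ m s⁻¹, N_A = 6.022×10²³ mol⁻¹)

0.73 mg

Photon energy at 385 nm: hc/λ = (6.626×10⁻³⁴)(2.998×10⁸)/(385×10⁻⁹) = 5.160×10⁻¹⁹ J.
Incident energy: 0.00859 kJ = 8.59 J.
Photons incident: 8.59 / 5.160×10⁻¹⁹ = 1.665×10¹⁹, i.e. 1.665×10¹⁹/6.022×10²³ = 2.765×10⁻⁵ mol.
Product: Φ × n_abs = 0.60 × 2.765×10⁻⁵ = 1.659×10⁻⁵ mol.
Mass: 1.659×10⁻⁵ × 44.00 = 7.300×10⁻⁴ g = 0.73 mg.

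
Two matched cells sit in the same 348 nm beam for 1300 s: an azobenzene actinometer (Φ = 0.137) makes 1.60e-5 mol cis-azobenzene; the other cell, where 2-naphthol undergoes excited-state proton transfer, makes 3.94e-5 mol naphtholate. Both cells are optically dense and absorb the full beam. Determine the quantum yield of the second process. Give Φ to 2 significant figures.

Φ = 0.34

Photons absorbed by the actinometer: 1.60e-5 / 0.137 = 1.168e-4 mol.
Φ(unknown) = 3.94e-5 / 1.168e-4 = 0.34.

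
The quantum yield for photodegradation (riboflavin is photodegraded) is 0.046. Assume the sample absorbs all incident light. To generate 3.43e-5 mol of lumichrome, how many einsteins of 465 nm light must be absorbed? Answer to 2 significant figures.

7.5e-4 einstein

Photons that must be absorbed: 3.43e-5 / 0.046 = 7.457e-4 mol.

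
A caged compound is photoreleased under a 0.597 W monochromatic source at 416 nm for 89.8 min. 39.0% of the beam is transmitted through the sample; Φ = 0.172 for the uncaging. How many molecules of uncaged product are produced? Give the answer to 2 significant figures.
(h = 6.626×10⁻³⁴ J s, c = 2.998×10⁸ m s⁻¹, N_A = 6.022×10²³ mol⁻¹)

Photon energy at 416 nm: hc/λ = (6.626×10⁻³⁴)(2.998×10⁸)/(416×10⁻⁹) = 4.775×10⁻¹⁹ J.
Energy delivered: (0.597 W)(5388 s) = 3217 J.
Photons incident: 3217 / 4.775×10⁻¹⁹ = 6.737×10²¹, i.e. 6.737×10²¹/6.022×10²³ = 0.01119 mol.
Fraction absorbed: 1 − 39.0/100 = 0.6100.
Photons absorbed: 0.6100 × 0.01119 = 0.006826 mol.
Product: Φ × n_abs = 0.172 × 0.006826 = 0.001174 mol.
As a count: 0.001174 × 6.022×10²³ = 7.1×10²⁰.

7.1×10²⁰ molecules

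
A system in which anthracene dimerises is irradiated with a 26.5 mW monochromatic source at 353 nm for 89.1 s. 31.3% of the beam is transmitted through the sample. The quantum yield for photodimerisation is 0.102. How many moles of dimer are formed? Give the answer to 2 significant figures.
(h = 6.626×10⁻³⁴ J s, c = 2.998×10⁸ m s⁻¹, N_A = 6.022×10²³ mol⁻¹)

Photon energy at 353 nm: hc/λ = (6.626×10⁻³⁴)(2.998×10⁸)/(353×10⁻⁹) = 5.627×10⁻¹⁹ J.
Energy delivered: (26.5 mW)(89.1 s) = 2.361 J.
Photons incident: 2.361 / 5.627×10⁻¹⁹ = 4.196×10¹⁸, i.e. 4.196×10¹⁸/6.022×10²³ = 6.968×10⁻⁶ mol.
Fraction absorbed: 1 − 31.3/100 = 0.6870.
Photons absorbed: 0.6870 × 6.968×10⁻⁶ = 4.787×10⁻⁶ mol.
Product: Φ × n_abs = 0.102 × 4.787×10⁻⁶ = 4.883×10⁻⁷ mol.

4.9×10⁻⁷ mol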